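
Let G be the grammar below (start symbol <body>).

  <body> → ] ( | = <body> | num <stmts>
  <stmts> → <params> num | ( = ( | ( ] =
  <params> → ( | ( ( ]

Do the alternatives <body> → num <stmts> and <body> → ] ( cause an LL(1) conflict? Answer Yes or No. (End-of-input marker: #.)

FIRST(num <stmts>) = { num } and FIRST(] () = { ] }.
The FIRST sets are disjoint and neither alternative is nullable — no conflict.

No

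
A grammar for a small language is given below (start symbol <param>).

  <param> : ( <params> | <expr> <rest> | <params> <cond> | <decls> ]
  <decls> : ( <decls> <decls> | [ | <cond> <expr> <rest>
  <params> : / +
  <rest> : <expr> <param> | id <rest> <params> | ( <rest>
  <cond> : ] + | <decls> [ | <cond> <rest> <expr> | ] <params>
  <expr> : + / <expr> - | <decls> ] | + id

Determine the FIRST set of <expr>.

{ (, +, [, ] }

<expr> : + / <expr> - contributes {+}.
From <expr> : <decls> ]: add FIRST(<decls>) = { (, [, ] }.
<expr> : + id contributes {+}.
Union: FIRST(<expr>) = { (, +, [, ] }.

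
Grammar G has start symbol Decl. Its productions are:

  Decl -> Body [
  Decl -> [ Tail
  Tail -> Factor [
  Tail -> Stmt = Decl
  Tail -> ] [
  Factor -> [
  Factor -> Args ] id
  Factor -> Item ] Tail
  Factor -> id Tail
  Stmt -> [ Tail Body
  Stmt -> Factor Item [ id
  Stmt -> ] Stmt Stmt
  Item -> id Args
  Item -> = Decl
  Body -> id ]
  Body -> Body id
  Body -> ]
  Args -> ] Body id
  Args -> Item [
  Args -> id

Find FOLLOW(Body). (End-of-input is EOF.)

In Decl -> Body [: add FIRST([) = { [ }.
In Stmt -> [ Tail Body: Body is at the end, add FOLLOW(Stmt) = { =, [, ], id }.
In Body -> Body id: add FIRST(id) = { id }.
In Args -> ] Body id: add FIRST(id) = { id }.
Union: FOLLOW(Body) = { =, [, ], id }.

{ =, [, ], id }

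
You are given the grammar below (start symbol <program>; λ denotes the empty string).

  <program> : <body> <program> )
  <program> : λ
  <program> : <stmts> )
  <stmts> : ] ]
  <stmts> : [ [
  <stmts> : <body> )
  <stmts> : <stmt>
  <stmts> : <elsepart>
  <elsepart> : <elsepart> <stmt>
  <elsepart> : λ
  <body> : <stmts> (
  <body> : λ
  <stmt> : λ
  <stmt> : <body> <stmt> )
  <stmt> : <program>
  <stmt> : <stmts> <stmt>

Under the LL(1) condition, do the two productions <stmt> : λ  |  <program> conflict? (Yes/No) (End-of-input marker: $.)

FIRST(λ) = { λ } and FIRST(<program>) = { (, ), [, ], λ }.
Both alternatives are nullable, violating the LL(1) condition.

Yes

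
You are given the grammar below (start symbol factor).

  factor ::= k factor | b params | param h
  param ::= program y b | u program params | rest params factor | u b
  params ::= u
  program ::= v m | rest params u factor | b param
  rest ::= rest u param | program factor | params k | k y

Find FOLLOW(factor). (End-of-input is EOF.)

factor is the start symbol, so EOF ∈ FOLLOW(factor).
In factor ::= k factor: factor is at the end, add FOLLOW(factor) = { EOF, b, h, k, u, v, y }.
In param ::= rest params factor: factor is at the end, add FOLLOW(param) = { b, h, k, u, v, y }.
In program ::= rest params u factor: factor is at the end, add FOLLOW(program) = { b, k, u, v, y }.
In rest ::= program factor: factor is at the end, add FOLLOW(rest) = { u }.
Union: FOLLOW(factor) = { EOF, b, h, k, u, v, y }.

{ EOF, b, h, k, u, v, y }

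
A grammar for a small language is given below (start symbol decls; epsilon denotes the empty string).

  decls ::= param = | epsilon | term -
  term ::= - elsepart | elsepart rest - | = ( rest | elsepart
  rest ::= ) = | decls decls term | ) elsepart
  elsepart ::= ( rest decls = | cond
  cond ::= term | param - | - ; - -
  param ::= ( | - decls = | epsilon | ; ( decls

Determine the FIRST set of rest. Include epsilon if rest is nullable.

{ (, ), -, ;, = }

rest ::= ) = contributes {)}.
From rest ::= decls decls term: decls, decls nullable, take FIRST(decls) ∪ FIRST(decls) ∪ FIRST(term) = { (, -, ;, = }.
rest ::= ) elsepart contributes {)}.
Union: FIRST(rest) = { (, ), -, ;, = }.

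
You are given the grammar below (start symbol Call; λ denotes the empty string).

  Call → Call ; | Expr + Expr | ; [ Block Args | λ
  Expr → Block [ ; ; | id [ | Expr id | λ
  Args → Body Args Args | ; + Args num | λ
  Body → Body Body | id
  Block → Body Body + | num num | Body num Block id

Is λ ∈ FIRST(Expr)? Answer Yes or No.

Yes

Expr has an λ-production, so Expr ⇒ λ.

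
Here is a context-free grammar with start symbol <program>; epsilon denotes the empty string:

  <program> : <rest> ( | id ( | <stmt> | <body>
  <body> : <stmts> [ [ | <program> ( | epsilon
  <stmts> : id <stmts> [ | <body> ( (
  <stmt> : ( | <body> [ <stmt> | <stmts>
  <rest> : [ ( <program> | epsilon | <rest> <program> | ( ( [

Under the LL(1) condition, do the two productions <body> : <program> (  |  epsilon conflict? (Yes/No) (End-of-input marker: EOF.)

Yes

FIRST(<program> () = { (, [, id } and FIRST(epsilon) = { epsilon }.
The second alternative is nullable and FOLLOW(<body>) = { EOF, (, [, id } shares ( with FIRST of the first — conflict.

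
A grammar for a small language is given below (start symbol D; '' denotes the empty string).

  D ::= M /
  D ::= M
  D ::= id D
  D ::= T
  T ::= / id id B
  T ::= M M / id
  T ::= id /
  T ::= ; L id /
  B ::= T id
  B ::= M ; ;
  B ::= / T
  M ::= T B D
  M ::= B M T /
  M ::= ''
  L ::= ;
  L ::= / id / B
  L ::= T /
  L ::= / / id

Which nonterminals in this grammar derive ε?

{ D, M }

Directly nullable (have an ''-production): M.
D ::= M with every symbol nullable, so D is nullable.
No other nonterminal has a production whose RHS symbols are all nullable.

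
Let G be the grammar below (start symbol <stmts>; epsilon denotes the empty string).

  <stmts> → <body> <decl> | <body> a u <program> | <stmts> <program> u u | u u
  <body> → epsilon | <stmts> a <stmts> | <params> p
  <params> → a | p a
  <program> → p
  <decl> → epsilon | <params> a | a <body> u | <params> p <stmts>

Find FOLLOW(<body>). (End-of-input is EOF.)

In <stmts> → <body> <decl>: add FIRST(<decl>)\{epsilon} = { a, p }.
  Since <decl> is nullable, also add FOLLOW(<stmts>) = { EOF, a, p, u }.
In <stmts> → <body> a u <program>: add FIRST(a u <program>) = { a }.
In <decl> → a <body> u: add FIRST(u) = { u }.
Union: FOLLOW(<body>) = { EOF, a, p, u }.

{ EOF, a, p, u }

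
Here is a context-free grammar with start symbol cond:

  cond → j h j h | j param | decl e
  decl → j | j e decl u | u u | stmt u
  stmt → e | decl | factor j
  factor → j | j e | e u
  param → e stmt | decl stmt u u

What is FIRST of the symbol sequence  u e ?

{ u }

u is a terminal; add {u} and stop.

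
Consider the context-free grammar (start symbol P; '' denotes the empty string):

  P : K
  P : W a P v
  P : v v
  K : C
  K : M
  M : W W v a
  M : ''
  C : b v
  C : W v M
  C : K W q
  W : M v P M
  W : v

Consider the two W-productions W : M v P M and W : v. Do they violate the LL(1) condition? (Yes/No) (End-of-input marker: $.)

FIRST(M v P M) = { v } and FIRST(v) = { v }.
Both contain v, so the two alternatives are not disjoint — LL(1) conflict.

Yes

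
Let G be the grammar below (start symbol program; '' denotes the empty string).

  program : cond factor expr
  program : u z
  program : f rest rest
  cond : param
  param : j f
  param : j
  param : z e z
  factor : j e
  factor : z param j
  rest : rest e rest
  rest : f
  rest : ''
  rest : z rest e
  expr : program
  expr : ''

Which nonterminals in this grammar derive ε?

Directly nullable (have an ''-production): rest, expr.
No other nonterminal has a production whose RHS symbols are all nullable.

{ expr, rest }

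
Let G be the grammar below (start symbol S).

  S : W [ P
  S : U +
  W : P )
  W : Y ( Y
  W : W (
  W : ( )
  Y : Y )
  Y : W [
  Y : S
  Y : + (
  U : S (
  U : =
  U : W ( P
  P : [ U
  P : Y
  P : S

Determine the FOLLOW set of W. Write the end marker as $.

{ (, [ }

In S : W [ P: add FIRST([ P) = { [ }.
In W : W (: add FIRST(() = { ( }.
In Y : W [: add FIRST([) = { [ }.
In U : W ( P: add FIRST(( P) = { ( }.
Union: FOLLOW(W) = { (, [ }.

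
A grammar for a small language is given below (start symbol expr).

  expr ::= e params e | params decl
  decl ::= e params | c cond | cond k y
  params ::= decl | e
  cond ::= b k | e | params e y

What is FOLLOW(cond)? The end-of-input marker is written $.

{ $, b, c, e, k }

In decl ::= c cond: cond is at the end, add FOLLOW(decl) = { $, b, c, e }.
In decl ::= cond k y: add FIRST(k y) = { k }.
Union: FOLLOW(cond) = { $, b, c, e, k }.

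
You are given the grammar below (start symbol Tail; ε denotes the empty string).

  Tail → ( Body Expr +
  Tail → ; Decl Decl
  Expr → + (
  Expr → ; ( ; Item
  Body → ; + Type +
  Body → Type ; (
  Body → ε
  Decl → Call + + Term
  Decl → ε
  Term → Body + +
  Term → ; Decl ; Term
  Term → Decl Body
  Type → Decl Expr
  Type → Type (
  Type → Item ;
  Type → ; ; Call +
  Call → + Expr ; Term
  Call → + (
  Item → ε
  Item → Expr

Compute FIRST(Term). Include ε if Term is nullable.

From Term → Body + +: Body nullable, take FIRST(Body) ∪ {+} = { +, ; }.
Term → ; Decl ; Term contributes {;}.
From Term → Decl Body: Decl, Body nullable, take FIRST(Decl) ∪ FIRST(Body) = { +, ; }; also ε since the whole RHS is nullable.
Union: FIRST(Term) = { +, ;, ε }.

{ +, ;, ε }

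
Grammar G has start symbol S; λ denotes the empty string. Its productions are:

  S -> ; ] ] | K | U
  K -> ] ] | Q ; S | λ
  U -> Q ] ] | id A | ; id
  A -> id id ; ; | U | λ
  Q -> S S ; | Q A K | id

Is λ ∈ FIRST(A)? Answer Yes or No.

Yes

A has an λ-production, so A ⇒ λ.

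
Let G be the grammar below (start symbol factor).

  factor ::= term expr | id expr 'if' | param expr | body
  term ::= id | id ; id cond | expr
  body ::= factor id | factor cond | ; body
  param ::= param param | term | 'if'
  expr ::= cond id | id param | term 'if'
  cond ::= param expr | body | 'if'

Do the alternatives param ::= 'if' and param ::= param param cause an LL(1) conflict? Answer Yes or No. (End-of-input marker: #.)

FIRST('if') = { 'if' } and FIRST(param param) = { 'if', ;, id }.
Both contain 'if', so the two alternatives are not disjoint — LL(1) conflict.

Yes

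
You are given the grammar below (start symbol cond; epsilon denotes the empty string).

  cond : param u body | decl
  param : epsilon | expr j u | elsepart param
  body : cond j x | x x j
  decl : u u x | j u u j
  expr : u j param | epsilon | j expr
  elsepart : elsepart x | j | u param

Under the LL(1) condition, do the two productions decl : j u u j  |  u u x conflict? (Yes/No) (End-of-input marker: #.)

FIRST(j u u j) = { j } and FIRST(u u x) = { u }.
The FIRST sets are disjoint and neither alternative is nullable — no conflict.

No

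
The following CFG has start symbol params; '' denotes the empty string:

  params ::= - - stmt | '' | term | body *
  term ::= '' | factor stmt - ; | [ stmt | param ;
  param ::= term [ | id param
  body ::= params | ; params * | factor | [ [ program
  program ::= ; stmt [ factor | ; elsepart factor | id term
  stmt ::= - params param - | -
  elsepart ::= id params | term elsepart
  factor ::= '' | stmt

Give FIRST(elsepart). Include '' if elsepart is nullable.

{ -, [, id }

elsepart ::= id params contributes {id}.
From elsepart ::= term elsepart: term nullable, take FIRST(term) ∪ FIRST(elsepart) = { -, [, id }.
Union: FIRST(elsepart) = { -, [, id }.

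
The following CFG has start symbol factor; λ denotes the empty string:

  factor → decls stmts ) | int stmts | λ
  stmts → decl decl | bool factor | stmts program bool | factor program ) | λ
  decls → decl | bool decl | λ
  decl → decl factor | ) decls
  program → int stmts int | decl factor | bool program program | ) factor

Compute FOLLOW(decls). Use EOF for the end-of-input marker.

{ EOF, ), bool, int }

In factor → decls stmts ): add FIRST(stmts )) = { ), bool, int }.
In decl → ) decls: decls is at the end, add FOLLOW(decl) = { EOF, ), bool, int }.
Union: FOLLOW(decls) = { EOF, ), bool, int }.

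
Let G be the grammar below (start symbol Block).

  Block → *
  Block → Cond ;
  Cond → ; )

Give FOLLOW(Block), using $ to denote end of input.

Block is the start symbol, so $ ∈ FOLLOW(Block).
Union: FOLLOW(Block) = { $ }.

{ $ }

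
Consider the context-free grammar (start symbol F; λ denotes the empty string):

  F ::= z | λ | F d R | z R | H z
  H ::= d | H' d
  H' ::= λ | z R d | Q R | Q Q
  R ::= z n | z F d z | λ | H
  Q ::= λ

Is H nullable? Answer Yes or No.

Nullable nonterminals: F, H', Q, R.
No production of H has an RHS whose symbols are all nullable, so H is not nullable.

No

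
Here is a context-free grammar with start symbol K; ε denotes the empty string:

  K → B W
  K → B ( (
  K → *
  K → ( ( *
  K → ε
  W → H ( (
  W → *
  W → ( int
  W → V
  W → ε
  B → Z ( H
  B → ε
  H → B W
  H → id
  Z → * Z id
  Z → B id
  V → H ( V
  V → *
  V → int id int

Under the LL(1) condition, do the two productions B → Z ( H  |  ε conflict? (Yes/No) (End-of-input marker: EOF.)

FIRST(Z ( H) = { *, id } and FIRST(ε) = { ε }.
The second alternative is nullable and FOLLOW(B) = { EOF, (, *, id, int } shares * with FIRST of the first — conflict.

Yes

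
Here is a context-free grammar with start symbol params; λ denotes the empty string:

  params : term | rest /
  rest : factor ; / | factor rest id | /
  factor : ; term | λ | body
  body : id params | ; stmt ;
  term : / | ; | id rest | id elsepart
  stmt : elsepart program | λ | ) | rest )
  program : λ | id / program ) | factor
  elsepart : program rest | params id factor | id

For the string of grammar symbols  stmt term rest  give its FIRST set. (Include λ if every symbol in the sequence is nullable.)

{ ), /, ;, id }

Add FIRST(stmt)\{λ} = { ), /, ;, id }; stmt is nullable, continue.
Add FIRST(term) = { /, ;, id }; term is not nullable, stop.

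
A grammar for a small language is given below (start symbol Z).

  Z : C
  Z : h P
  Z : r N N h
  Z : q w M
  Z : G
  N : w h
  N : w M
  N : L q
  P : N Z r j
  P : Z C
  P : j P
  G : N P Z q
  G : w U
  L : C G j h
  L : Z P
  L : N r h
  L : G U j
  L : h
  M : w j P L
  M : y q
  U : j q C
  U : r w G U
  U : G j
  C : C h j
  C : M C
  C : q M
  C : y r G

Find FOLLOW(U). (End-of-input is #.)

In G : w U: U is at the end, add FOLLOW(G) = { #, h, j, q, r, w, y }.
In L : G U j: add FIRST(j) = { j }.
In U : r w G U: U is at the end, add FOLLOW(U) = { #, h, j, q, r, w, y }.
Union: FOLLOW(U) = { #, h, j, q, r, w, y }.

{ #, h, j, q, r, w, y }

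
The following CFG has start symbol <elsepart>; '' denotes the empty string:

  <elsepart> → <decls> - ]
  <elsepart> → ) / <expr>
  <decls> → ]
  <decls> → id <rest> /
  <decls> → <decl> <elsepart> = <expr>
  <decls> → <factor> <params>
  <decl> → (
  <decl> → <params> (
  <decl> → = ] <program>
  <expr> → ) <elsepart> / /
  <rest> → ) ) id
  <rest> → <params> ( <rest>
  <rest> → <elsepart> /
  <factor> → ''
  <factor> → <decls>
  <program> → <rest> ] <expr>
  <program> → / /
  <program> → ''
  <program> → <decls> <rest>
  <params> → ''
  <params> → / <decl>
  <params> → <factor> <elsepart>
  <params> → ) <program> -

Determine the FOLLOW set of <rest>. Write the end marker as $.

{ (, ), -, /, =, ], id }

In <decls> → id <rest> /: add FIRST(/) = { / }.
In <rest> → <params> ( <rest>: <rest> is at the end, add FOLLOW(<rest>) = { (, ), -, /, =, ], id }.
In <program> → <rest> ] <expr>: add FIRST(] <expr>) = { ] }.
In <program> → <decls> <rest>: <rest> is at the end, add FOLLOW(<program>) = { (, ), -, /, =, ], id }.
Union: FOLLOW(<rest>) = { (, ), -, /, =, ], id }.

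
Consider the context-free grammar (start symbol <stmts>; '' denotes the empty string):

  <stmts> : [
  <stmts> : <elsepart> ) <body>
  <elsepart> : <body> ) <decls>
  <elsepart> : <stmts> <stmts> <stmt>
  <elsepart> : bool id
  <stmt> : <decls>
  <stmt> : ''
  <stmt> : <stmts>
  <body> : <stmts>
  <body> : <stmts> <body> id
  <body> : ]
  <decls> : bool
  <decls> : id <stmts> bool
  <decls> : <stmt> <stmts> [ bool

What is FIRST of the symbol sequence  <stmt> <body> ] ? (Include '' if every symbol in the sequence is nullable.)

{ [, ], bool, id }

Add FIRST(<stmt>)\{''} = { [, ], bool, id }; <stmt> is nullable, continue.
Add FIRST(<body>) = { [, ], bool }; <body> is not nullable, stop.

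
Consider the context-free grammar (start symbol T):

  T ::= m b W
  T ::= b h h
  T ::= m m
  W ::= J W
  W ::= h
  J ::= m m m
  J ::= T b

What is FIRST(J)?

J ::= m m m contributes {m}.
From J ::= T b: add FIRST(T) = { b, m }.
Union: FIRST(J) = { b, m }.

{ b, m }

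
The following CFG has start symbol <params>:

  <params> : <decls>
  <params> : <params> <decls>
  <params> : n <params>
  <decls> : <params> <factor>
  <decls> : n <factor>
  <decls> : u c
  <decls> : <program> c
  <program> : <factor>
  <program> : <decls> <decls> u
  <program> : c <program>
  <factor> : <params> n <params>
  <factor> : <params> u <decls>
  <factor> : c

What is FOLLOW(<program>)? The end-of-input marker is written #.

{ c }

In <decls> : <program> c: add FIRST(c) = { c }.
In <program> : c <program>: <program> is at the end, add FOLLOW(<program>) = { c }.
Union: FOLLOW(<program>) = { c }.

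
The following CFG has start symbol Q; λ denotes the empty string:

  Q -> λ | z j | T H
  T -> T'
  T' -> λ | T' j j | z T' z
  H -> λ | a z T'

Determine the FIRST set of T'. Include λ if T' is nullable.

T' -> λ contributes λ.
From T' -> T' j j: T' nullable, take FIRST(T') ∪ {j} = { j, z }.
T' -> z T' z contributes {z}.
Union: FIRST(T') = { j, z, λ }.

{ j, z, λ }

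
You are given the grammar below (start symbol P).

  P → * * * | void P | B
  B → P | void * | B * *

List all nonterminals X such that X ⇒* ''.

No nonterminal has an empty production or an RHS whose symbols are all nullable.

{ } (none)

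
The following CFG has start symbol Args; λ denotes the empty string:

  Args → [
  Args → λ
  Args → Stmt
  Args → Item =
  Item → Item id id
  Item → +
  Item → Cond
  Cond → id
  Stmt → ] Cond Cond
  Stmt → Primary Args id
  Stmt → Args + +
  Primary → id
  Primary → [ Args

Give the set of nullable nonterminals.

{ Args }

Directly nullable (have an λ-production): Args.
No other nonterminal has a production whose RHS symbols are all nullable.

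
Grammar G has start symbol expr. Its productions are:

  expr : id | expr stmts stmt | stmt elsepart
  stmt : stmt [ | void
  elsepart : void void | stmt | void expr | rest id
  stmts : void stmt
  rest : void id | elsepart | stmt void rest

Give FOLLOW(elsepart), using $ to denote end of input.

{ $, id, void }

In expr : stmt elsepart: elsepart is at the end, add FOLLOW(expr) = { $, id, void }.
In rest : elsepart: elsepart is at the end, add FOLLOW(rest) = { id }.
Union: FOLLOW(elsepart) = { $, id, void }.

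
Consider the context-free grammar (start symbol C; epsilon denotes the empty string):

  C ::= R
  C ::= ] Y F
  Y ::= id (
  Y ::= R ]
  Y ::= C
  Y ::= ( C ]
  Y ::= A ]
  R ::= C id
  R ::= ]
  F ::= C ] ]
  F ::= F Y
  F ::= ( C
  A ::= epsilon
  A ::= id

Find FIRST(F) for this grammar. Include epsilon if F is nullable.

{ (, ] }

From F ::= C ] ]: add FIRST(C) = { ] }.
From F ::= F Y: add FIRST(F) = { (, ] }.
F ::= ( C contributes {(}.
Union: FIRST(F) = { (, ] }.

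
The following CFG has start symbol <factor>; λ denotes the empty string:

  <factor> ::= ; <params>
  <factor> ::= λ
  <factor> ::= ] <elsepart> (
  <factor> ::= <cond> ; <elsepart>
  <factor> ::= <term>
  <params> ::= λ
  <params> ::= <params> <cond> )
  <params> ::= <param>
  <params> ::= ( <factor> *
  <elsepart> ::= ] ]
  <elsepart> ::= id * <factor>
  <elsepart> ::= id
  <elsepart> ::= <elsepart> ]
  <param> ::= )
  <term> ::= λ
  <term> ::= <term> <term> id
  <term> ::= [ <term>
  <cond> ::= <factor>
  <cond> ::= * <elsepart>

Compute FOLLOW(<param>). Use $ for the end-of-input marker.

{ $, (, ), *, ;, [, ], id }

In <params> ::= <param>: <param> is at the end, add FOLLOW(<params>) = { $, (, ), *, ;, [, ], id }.
Union: FOLLOW(<param>) = { $, (, ), *, ;, [, ], id }.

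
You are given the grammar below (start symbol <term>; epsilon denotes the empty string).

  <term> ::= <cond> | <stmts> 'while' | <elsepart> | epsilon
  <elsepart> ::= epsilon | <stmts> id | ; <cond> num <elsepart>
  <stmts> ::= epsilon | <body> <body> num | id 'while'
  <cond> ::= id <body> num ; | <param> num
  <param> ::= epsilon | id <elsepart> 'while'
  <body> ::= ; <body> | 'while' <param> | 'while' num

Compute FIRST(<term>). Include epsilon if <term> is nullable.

From <term> ::= <cond>: add FIRST(<cond>) = { id, num }.
From <term> ::= <stmts> 'while': <stmts> nullable, take FIRST(<stmts>) ∪ {'while'} = { 'while', ;, id }.
From <term> ::= <elsepart>: add FIRST(<elsepart>) = { 'while', ;, id, epsilon } (including epsilon since <elsepart> is nullable).
<term> ::= epsilon contributes epsilon.
Union: FIRST(<term>) = { 'while', ;, id, num, epsilon }.

{ 'while', ;, id, num, epsilon }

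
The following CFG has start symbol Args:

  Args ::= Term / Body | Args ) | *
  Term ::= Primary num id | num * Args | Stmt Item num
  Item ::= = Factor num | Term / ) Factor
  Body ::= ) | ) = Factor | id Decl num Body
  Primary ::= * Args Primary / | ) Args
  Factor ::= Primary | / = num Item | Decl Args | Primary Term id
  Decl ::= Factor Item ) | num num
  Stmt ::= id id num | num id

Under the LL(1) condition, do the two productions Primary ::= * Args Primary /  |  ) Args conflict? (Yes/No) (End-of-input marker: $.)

No

FIRST(* Args Primary /) = { * } and FIRST() Args) = { ) }.
The FIRST sets are disjoint and neither alternative is nullable — no conflict.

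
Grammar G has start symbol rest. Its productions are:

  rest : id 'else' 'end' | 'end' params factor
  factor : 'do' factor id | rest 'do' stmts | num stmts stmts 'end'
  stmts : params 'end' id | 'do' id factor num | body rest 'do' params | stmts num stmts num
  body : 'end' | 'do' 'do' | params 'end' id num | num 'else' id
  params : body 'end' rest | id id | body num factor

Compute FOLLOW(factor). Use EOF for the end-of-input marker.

{ EOF, 'do', 'end', id, num }

In rest : 'end' params factor: factor is at the end, add FOLLOW(rest) = { EOF, 'do', 'end', id, num }.
In factor : 'do' factor id: add FIRST(id) = { id }.
In stmts : 'do' id factor num: add FIRST(num) = { num }.
In params : body num factor: factor is at the end, add FOLLOW(params) = { EOF, 'do', 'end', id, num }.
Union: FOLLOW(factor) = { EOF, 'do', 'end', id, num }.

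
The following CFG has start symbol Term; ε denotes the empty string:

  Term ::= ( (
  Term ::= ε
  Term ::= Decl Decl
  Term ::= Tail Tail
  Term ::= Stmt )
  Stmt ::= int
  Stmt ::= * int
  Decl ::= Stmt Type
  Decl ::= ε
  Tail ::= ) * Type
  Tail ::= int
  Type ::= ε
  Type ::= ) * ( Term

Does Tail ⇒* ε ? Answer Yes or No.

No

Nullable nonterminals: Decl, Term, Type.
No production of Tail has an RHS whose symbols are all nullable, so Tail is not nullable.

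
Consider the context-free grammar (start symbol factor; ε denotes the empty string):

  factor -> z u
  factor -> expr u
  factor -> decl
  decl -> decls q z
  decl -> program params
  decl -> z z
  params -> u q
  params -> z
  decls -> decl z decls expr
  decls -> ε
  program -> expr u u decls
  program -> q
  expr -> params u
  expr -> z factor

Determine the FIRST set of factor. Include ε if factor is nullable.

{ q, u, z }

factor -> z u contributes {z}.
From factor -> expr u: add FIRST(expr) = { u, z }.
From factor -> decl: add FIRST(decl) = { q, u, z }.
Union: FIRST(factor) = { q, u, z }.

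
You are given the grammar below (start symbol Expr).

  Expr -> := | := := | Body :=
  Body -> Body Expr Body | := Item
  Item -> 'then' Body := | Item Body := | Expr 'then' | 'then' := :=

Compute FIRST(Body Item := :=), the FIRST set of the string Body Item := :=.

Add FIRST(Body) = { := }; Body is not nullable, stop.

{ := }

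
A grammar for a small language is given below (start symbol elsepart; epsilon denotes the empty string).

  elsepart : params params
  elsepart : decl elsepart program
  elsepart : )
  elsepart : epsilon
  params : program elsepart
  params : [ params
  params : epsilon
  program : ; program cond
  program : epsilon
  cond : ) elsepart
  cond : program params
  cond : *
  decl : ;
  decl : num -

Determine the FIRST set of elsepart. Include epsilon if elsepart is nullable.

From elsepart : params params: params, params nullable, take FIRST(params) ∪ FIRST(params) = { ), ;, [, num }; also epsilon since the whole RHS is nullable.
From elsepart : decl elsepart program: add FIRST(decl) = { ;, num }.
elsepart : ) contributes {)}.
elsepart : epsilon contributes epsilon.
Union: FIRST(elsepart) = { ), ;, [, num, epsilon }.

{ ), ;, [, num, epsilon }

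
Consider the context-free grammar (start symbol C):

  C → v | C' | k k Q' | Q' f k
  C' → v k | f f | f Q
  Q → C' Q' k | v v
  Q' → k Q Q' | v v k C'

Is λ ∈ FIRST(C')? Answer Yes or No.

No nonterminal in this grammar is nullable.
No production of C' has an RHS whose symbols are all nullable, so C' is not nullable.

No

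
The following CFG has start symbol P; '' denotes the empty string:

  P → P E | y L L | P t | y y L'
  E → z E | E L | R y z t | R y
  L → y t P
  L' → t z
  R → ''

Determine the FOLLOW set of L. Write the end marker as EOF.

{ EOF, t, y, z }

In P → y L L: add FIRST(L) = { y }.
In P → y L L: L is at the end, add FOLLOW(P) = { EOF, t, y, z }.
In E → E L: L is at the end, add FOLLOW(E) = { EOF, t, y, z }.
Union: FOLLOW(L) = { EOF, t, y, z }.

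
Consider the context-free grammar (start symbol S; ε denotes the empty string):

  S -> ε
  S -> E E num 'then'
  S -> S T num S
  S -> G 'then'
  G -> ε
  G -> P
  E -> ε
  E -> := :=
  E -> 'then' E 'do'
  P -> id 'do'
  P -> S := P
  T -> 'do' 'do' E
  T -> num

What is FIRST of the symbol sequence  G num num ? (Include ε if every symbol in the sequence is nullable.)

Add FIRST(G)\{ε} = { 'do', 'then', :=, id, num }; G is nullable, continue.
num is a terminal; add {num} and stop.

{ 'do', 'then', :=, id, num }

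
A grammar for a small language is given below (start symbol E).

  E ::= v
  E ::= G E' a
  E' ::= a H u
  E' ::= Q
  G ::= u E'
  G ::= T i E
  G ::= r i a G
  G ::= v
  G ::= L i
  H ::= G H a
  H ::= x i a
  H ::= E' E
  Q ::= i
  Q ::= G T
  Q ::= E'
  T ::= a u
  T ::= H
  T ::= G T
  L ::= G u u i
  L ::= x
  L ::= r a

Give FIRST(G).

{ a, i, r, u, v, x }

G ::= u E' contributes {u}.
From G ::= T i E: add FIRST(T) = { a, i, r, u, v, x }.
G ::= r i a G contributes {r}.
G ::= v contributes {v}.
From G ::= L i: add FIRST(L) = { a, i, r, u, v, x }.
Union: FIRST(G) = { a, i, r, u, v, x }.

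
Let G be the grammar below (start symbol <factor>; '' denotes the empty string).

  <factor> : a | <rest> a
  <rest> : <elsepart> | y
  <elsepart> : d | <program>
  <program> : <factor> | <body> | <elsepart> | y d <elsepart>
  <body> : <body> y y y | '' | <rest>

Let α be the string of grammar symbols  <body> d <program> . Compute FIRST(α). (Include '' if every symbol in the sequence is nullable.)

Add FIRST(<body>)\{''} = { a, d, y }; <body> is nullable, continue.
d is a terminal; add {d} and stop.

{ a, d, y }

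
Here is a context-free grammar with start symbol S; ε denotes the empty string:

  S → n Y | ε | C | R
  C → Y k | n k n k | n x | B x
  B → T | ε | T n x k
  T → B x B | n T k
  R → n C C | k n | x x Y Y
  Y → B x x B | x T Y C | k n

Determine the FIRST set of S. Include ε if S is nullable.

{ k, n, x, ε }

S → n Y contributes {n}.
S → ε contributes ε.
From S → C: add FIRST(C) = { k, n, x }.
From S → R: add FIRST(R) = { k, n, x }.
Union: FIRST(S) = { k, n, x, ε }.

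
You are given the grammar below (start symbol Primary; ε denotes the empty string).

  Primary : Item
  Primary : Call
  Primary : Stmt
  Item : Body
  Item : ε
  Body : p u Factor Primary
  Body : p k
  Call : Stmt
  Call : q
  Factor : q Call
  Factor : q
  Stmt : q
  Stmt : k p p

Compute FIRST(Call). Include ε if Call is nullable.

{ k, q }

From Call : Stmt: add FIRST(Stmt) = { k, q }.
Call : q contributes {q}.
Union: FIRST(Call) = { k, q }.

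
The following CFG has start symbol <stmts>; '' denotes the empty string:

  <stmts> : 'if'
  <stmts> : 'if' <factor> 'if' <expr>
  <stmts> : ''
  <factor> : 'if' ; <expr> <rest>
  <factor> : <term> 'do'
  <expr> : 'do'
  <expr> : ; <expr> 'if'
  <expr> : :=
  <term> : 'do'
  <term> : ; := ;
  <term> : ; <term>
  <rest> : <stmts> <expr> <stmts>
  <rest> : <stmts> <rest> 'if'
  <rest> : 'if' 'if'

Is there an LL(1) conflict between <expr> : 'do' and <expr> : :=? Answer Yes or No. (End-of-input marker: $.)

FIRST('do') = { 'do' } and FIRST(:=) = { := }.
The FIRST sets are disjoint and neither alternative is nullable — no conflict.

No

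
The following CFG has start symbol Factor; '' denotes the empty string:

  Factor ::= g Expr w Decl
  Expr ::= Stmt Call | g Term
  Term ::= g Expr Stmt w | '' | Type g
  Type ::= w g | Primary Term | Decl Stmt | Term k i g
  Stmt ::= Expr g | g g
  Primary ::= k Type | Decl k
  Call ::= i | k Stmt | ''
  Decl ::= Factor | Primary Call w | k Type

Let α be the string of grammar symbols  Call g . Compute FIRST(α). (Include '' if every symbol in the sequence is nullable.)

Add FIRST(Call)\{''} = { i, k }; Call is nullable, continue.
g is a terminal; add {g} and stop.

{ g, i, k }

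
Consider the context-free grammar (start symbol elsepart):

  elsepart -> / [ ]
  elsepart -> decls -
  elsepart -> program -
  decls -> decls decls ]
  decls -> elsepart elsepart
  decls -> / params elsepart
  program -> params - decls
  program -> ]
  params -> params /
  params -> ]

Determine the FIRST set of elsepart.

elsepart -> / [ ] contributes {/}.
From elsepart -> decls -: add FIRST(decls) = { /, ] }.
From elsepart -> program -: add FIRST(program) = { ] }.
Union: FIRST(elsepart) = { /, ] }.

{ /, ] }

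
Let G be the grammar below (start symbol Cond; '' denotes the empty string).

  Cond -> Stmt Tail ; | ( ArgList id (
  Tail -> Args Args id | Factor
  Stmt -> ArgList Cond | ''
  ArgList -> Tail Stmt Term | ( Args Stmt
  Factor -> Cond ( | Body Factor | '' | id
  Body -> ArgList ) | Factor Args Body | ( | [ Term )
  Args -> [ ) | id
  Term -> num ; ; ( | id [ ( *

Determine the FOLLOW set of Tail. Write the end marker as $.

In Cond -> Stmt Tail ;: add FIRST(;) = { ; }.
In ArgList -> Tail Stmt Term: add FIRST(Stmt Term) = { (, ;, [, id, num }.
Union: FOLLOW(Tail) = { (, ;, [, id, num }.

{ (, ;, [, id, num }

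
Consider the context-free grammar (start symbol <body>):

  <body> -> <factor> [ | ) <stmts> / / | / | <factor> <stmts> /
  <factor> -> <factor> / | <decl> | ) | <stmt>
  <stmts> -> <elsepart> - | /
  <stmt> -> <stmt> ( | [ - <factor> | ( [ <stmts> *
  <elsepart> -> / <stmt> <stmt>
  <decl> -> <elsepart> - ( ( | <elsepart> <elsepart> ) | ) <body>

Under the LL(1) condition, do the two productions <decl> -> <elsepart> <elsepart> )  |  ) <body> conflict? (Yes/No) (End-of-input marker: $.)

No

FIRST(<elsepart> <elsepart> )) = { / } and FIRST() <body>) = { ) }.
The FIRST sets are disjoint and neither alternative is nullable — no conflict.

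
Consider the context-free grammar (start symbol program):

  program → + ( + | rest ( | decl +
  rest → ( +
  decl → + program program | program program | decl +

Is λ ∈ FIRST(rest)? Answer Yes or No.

No

No nonterminal in this grammar is nullable.
No production of rest has an RHS whose symbols are all nullable, so rest is not nullable.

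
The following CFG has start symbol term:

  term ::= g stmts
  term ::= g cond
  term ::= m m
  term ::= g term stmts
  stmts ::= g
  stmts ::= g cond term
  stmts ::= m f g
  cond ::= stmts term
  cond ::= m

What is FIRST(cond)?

{ g, m }

From cond ::= stmts term: add FIRST(stmts) = { g, m }.
cond ::= m contributes {m}.
Union: FIRST(cond) = { g, m }.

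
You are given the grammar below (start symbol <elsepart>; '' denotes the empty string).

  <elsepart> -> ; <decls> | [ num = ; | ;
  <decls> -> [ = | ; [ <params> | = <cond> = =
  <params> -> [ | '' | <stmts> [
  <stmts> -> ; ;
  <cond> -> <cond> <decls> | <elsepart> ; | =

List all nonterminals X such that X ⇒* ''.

Directly nullable (have an ''-production): <params>.
No other nonterminal has a production whose RHS symbols are all nullable.

{ <params> }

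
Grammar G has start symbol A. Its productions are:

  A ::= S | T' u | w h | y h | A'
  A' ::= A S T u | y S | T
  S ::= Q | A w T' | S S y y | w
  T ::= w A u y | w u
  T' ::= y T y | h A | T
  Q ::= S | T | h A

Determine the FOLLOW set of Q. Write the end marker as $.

{ $, h, u, w, y }

In S ::= Q: Q is at the end, add FOLLOW(S) = { $, h, u, w, y }.
Union: FOLLOW(Q) = { $, h, u, w, y }.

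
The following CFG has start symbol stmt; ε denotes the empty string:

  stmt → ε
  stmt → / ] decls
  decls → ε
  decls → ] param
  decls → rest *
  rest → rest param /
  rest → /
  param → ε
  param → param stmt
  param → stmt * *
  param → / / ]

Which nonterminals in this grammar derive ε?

Directly nullable (have an ε-production): stmt, decls, param.
No other nonterminal has a production whose RHS symbols are all nullable.

{ decls, param, stmt }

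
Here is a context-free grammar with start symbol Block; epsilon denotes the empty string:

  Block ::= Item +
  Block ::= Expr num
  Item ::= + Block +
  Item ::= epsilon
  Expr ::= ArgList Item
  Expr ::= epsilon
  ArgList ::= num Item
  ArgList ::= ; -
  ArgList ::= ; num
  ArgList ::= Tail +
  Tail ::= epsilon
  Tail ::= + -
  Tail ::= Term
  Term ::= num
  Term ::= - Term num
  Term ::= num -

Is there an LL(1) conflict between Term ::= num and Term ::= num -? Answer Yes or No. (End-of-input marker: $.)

Yes

FIRST(num) = { num } and FIRST(num -) = { num }.
Both contain num, so the two alternatives are not disjoint — LL(1) conflict.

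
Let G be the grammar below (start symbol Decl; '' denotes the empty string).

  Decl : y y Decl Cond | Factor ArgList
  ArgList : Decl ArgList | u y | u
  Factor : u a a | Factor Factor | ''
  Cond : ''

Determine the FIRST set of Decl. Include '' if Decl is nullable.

{ u, y }

Decl : y y Decl Cond contributes {y}.
From Decl : Factor ArgList: Factor nullable, take FIRST(Factor) ∪ FIRST(ArgList) = { u, y }.
Union: FIRST(Decl) = { u, y }.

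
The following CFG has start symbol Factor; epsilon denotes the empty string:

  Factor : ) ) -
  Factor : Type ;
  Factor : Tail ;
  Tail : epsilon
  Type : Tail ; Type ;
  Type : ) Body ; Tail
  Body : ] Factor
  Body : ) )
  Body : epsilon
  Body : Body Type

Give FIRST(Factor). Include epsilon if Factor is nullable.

{ ), ; }

Factor : ) ) - contributes {)}.
From Factor : Type ;: add FIRST(Type) = { ), ; }.
From Factor : Tail ;: Tail nullable, take FIRST(Tail) ∪ {;} = { ; }.
Union: FIRST(Factor) = { ), ; }.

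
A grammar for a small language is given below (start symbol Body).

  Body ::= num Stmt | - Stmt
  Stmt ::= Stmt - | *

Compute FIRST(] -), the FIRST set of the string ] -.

] is a terminal; add {]} and stop.

{ ] }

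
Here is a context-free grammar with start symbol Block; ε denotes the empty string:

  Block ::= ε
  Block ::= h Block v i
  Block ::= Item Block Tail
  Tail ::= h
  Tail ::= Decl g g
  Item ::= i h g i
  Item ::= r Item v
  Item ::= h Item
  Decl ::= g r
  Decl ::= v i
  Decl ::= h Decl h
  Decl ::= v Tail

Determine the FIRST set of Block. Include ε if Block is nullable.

Block ::= ε contributes ε.
Block ::= h Block v i contributes {h}.
From Block ::= Item Block Tail: add FIRST(Item) = { h, i, r }.
Union: FIRST(Block) = { h, i, r, ε }.

{ h, i, r, ε }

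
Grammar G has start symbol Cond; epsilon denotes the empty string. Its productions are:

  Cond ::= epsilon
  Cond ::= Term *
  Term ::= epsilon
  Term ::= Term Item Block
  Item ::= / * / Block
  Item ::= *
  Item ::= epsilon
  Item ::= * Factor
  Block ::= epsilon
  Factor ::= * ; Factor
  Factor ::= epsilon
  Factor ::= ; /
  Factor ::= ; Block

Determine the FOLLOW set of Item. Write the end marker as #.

{ *, / }

In Term ::= Term Item Block: add FIRST(Block)\{epsilon} = {  }.
  Since Block is nullable, also add FOLLOW(Term) = { *, / }.
Union: FOLLOW(Item) = { *, / }.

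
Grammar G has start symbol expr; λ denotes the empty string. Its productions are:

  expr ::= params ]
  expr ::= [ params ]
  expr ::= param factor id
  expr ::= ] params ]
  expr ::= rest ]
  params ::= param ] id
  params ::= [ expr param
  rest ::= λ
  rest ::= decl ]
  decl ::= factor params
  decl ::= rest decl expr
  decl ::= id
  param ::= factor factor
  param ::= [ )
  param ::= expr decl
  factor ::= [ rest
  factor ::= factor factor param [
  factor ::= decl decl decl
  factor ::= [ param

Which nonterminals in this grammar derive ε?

{ rest }

Directly nullable (have an λ-production): rest.
No other nonterminal has a production whose RHS symbols are all nullable.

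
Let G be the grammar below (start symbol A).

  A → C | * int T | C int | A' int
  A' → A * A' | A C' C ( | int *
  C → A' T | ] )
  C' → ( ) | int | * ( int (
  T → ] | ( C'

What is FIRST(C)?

{ *, ], int }

From C → A' T: add FIRST(A') = { *, ], int }.
C → ] ) contributes {]}.
Union: FIRST(C) = { *, ], int }.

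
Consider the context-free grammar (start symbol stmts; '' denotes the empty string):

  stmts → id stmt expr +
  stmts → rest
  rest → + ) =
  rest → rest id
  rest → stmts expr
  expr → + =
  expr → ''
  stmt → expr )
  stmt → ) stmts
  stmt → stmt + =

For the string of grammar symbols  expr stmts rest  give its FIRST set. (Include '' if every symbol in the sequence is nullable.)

{ +, id }

Add FIRST(expr)\{''} = { + }; expr is nullable, continue.
Add FIRST(stmts) = { +, id }; stmts is not nullable, stop.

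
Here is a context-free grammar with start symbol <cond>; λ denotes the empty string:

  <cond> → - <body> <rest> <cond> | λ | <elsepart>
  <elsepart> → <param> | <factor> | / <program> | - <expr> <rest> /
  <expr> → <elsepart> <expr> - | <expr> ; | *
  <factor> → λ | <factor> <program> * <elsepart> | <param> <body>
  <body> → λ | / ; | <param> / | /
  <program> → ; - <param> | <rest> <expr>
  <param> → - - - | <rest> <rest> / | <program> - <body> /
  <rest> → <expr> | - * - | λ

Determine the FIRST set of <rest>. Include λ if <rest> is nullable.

{ *, -, /, ;, λ }

From <rest> → <expr>: add FIRST(<expr>) = { *, -, /, ; }.
<rest> → - * - contributes {-}.
<rest> → λ contributes λ.
Union: FIRST(<rest>) = { *, -, /, ;, λ }.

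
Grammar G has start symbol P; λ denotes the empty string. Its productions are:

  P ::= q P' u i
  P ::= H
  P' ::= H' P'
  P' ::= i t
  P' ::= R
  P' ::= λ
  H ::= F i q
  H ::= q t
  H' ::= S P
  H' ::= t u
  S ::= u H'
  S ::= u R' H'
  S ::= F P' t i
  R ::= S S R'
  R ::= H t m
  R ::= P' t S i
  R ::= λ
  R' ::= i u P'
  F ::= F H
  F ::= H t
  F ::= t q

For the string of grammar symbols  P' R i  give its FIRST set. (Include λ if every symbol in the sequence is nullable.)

{ i, q, t, u }

Add FIRST(P')\{λ} = { i, q, t, u }; P' is nullable, continue.
Add FIRST(R)\{λ} = { i, q, t, u }; R is nullable, continue.
i is a terminal; add {i} and stop.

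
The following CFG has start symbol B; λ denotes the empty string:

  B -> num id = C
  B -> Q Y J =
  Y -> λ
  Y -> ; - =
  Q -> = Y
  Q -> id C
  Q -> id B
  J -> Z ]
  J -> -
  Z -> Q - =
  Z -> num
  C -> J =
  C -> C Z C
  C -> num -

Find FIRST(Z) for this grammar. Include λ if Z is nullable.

From Z -> Q - =: add FIRST(Q) = { =, id }.
Z -> num contributes {num}.
Union: FIRST(Z) = { =, id, num }.

{ =, id, num }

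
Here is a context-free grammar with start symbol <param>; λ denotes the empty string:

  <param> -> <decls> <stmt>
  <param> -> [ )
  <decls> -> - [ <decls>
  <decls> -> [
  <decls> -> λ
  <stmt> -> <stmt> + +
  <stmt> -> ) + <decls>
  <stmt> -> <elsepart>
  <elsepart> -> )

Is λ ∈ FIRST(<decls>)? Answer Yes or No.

Yes

<decls> has an λ-production, so <decls> ⇒ λ.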